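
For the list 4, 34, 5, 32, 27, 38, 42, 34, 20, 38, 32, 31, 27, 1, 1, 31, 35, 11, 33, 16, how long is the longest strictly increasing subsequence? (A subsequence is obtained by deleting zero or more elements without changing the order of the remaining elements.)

6

Let dp[i] be the longest increasing subsequence ending at position i. Then dp = [1, 2, 2, 3, 3, 4, 5, 4, 3, 5, 4, 4, 4, 1, 1, 5, 6, 3, 6, 4].
The maximum is 6; one witness is 4, 5, 20, 27, 31, 35 at positions 1,3,9,13,16,17.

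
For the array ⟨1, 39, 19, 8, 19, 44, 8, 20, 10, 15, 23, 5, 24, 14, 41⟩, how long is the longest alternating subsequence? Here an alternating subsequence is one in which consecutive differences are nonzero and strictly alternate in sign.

12

A longest alternating subsequence is 1, 39, 8, 19, 8, 20, 10, 15, 5, 24, 14, 41 (positions 1,2,4,5,7,8,9,10,12,13,14,15); its 11 consecutive differences strictly alternate in sign, and length 12 is optimal.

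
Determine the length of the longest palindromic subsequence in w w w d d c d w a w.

Using dp[i][j] = 2 + dp[i+1][j−1] if the ends match, else max(dp[i+1][j], dp[i][j−1]):
dp[1][10] = 7. A witness is wwdcdww at positions 1,3,4,6,7,8,10.

7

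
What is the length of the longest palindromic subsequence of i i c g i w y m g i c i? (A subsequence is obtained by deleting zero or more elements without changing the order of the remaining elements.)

7

One longest palindromic subsequence is icigici (positions 1,3,5,9,10,11,12); it reads the same forward and backward, and the interval DP gives dp[1][12] = 7.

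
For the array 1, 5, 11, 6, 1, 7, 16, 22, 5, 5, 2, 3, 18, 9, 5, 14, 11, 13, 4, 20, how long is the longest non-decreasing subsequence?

8

Let dp[i] be the longest non-decreasing subsequence ending at position i. Then dp = [1, 2, 3, 3, 2, 4, 5, 6, 3, 4, 3, 4, 6, 5, 5, 6, 6, 7, 5, 8].
The maximum is 8; one witness is 1, 5, 6, 7, 9, 11, 13, 20 at positions 1,2,4,6,14,17,18,20.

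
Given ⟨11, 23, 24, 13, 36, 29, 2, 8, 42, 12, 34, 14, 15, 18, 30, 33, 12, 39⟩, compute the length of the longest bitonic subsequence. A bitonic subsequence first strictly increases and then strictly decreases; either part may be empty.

9

One longest bitonic subsequence is 2, 8, 12, 14, 15, 18, 30, 33, 12 (positions 7,8,10,12,13,14,15,16,17): it rises to 33 then falls. Length 9 is optimal.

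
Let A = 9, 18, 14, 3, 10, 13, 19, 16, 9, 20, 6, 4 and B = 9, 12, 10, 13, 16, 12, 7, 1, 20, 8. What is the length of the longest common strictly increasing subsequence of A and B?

For each value that appears in both, track the longest common increasing run ending there.
The best achievable length is 5; one witness is 9, 10, 13, 16, 20 (A-positions 1,5,6,8,10, B-positions 1,3,4,5,9).

5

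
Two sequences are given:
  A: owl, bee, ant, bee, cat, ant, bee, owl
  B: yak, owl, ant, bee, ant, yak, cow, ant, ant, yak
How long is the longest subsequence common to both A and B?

4

Backtracking the LCS table gives one alignment: owl (A1,B2) → bee (A2,B4) → ant (A3,B8) → ant (A6,B9).
So the longest common subsequence has length 4.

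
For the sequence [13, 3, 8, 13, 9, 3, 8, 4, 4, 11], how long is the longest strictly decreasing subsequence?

4

Scanning left to right, the best length ending at each element is: 13→1, 3→2, 8→2, 13→1, 9→2, 3→3, 8→3, 4→4, 4→4, 11→2.
So the longest decreasing subsequence has length 4, e.g. 13, 9, 8, 4.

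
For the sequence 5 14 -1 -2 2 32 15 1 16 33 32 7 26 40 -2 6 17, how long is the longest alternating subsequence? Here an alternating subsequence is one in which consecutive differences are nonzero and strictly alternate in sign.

A longest alternating subsequence is 5, 14, -1, 32, 15, 16, 7, 26, -2, 6 (positions 1,2,3,6,7,9,12,13,15,16); its 9 consecutive differences strictly alternate in sign, and length 10 is optimal.

10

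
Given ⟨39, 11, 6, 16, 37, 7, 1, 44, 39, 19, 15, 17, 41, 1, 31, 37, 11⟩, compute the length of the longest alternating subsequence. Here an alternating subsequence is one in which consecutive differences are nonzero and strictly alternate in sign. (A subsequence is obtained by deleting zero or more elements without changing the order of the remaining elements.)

10

A longest alternating subsequence is 39, 11, 16, 7, 44, 15, 17, 1, 31, 11 (positions 1,2,4,6,8,11,12,14,15,17); its 9 consecutive differences strictly alternate in sign, and length 10 is optimal.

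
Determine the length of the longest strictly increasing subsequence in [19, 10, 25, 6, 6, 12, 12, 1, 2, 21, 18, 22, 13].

4

Let dp[i] be the longest increasing subsequence ending at position i. Then dp = [1, 1, 2, 1, 1, 2, 2, 1, 2, 3, 3, 4, 3].
The maximum is 4; one witness is 10, 12, 21, 22 at positions 2,6,10,12.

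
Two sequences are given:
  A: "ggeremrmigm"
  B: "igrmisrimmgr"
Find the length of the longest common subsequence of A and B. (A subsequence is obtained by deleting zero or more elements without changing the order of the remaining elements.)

6

Backtracking the LCS table gives one alignment: g (A2,B2) → r (A4,B3) → m (A6,B4) → r (A7,B7) → m (A8,B10) → g (A10,B11).
So the longest common subsequence has length 6.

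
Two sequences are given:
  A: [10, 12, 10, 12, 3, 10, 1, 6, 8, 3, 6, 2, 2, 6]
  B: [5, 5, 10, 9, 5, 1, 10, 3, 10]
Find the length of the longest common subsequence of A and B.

A longest common subsequence is 10, 10, 3, 10 (length 4); the LCS DP confirms no longer common subsequence exists.

4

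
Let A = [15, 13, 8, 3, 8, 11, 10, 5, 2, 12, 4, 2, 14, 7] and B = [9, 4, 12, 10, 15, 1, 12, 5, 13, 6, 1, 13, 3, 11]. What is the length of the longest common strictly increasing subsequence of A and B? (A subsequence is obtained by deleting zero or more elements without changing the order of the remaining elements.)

2

A longest common strictly increasing subsequence is 10, 12 (length 2); it appears in order in both A and B, and no longer such subsequence exists.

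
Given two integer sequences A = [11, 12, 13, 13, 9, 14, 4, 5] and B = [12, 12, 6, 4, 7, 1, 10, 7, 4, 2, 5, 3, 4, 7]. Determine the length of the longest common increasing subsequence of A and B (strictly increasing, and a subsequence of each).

A longest common strictly increasing subsequence is 4, 5 (length 2); it appears in order in both A and B, and no longer such subsequence exists.

2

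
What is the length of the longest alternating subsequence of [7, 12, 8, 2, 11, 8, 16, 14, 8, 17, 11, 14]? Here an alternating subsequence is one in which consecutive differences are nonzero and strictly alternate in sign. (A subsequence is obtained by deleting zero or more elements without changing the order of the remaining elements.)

A longest alternating subsequence is 7, 12, 8, 11, 8, 16, 14, 17, 11, 14 (positions 1,2,3,5,6,7,8,10,11,12); its 9 consecutive differences strictly alternate in sign, and length 10 is optimal.

10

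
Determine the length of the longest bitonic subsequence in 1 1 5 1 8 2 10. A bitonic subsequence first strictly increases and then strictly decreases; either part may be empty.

One longest bitonic subsequence is 1, 5, 8, 2 (positions 1,3,5,6): it rises to 8 then falls. Length 4 is optimal.

4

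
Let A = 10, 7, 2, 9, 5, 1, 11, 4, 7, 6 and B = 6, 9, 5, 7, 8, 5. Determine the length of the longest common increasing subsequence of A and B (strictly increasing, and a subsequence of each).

A longest common strictly increasing subsequence is 5, 7 (length 2); it appears in order in both A and B, and no longer such subsequence exists.

2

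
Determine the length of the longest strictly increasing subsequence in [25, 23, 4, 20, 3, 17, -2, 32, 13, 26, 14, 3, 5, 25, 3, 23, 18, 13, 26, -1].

Scanning left to right, the best length ending at each element is: 25→1, 23→1, 4→1, 20→2, 3→1, 17→2, -2→1, 32→3, 13→2, 26→3, 14→3, 3→2, 5→3, 25→4, 3→2, 23→4, 18→4, 13→4, 26→5, -1→2.
So the longest increasing subsequence has length 5, e.g. 4, 13, 14, 25, 26.

5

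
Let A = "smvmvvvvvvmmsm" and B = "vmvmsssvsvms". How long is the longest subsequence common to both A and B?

Backtracking the LCS table gives one alignment: m (A2,B2) → v (A3,B3) → m (A4,B4) → v (A5,B8) → v (A10,B10) → m (A12,B11) → s (A13,B12).
So the longest common subsequence has length 7.

7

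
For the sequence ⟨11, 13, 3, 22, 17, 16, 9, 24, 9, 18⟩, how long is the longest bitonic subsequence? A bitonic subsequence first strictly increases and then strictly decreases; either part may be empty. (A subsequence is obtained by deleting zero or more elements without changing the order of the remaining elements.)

One longest bitonic subsequence is 11, 13, 22, 17, 16, 9 (positions 1,2,4,5,6,9): it rises to 22 then falls. Length 6 is optimal.

6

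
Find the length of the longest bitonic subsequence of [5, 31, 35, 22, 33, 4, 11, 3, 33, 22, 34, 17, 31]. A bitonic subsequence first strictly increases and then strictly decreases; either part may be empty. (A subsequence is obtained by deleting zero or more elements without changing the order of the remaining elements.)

6

Let inc[i] be the LIS ending at i and dec[i] the longest strictly decreasing subsequence starting at i. inc = [1, 2, 3, 2, 3, 1, 2, 1, 3, 3, 4, 3, 4], dec = [3, 4, 4, 3, 3, 2, 2, 1, 3, 2, 2, 1, 1].
max_i inc[i]+dec[i]−1 = 6, with one witness 5, 31, 35, 33, 22, 17.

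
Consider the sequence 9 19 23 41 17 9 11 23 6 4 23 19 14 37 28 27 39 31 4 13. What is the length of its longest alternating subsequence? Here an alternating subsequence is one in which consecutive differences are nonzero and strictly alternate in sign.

12

Track the best alternating length ending on an up-step vs a down-step at each position: up/down = 1/1, 2/1, 2/1, 2/1, 2/3, 1/3, 4/3, 4/3, 1/5, 1/5, 6/3, 6/7, 6/7, 8/3, 8/9, 8/9, 10/3, 10/11, 1/11, 12/11.
The maximum over both is 12; one such subsequence is 9, 19, 9, 11, 6, 23, 19, 37, 28, 39, 4, 13.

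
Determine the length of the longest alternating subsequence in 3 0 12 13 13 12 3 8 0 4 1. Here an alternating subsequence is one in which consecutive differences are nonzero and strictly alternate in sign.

8

A longest alternating subsequence is 3, 0, 12, 3, 8, 0, 4, 1 (positions 1,2,3,7,8,9,10,11); its 7 consecutive differences strictly alternate in sign, and length 8 is optimal.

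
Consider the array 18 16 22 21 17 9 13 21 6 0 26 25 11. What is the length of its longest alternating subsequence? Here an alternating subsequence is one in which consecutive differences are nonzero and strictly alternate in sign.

8

A longest alternating subsequence is 18, 16, 22, 9, 13, 6, 26, 25 (positions 1,2,3,6,7,9,11,12); its 7 consecutive differences strictly alternate in sign, and length 8 is optimal.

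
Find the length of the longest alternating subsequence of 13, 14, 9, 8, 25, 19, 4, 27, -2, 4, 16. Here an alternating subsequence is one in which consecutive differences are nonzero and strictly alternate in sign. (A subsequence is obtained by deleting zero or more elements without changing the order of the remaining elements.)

A longest alternating subsequence is 13, 14, 9, 25, 19, 27, -2, 4 (positions 1,2,3,5,6,8,9,10); its 7 consecutive differences strictly alternate in sign, and length 8 is optimal.

8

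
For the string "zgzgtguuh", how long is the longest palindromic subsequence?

One longest palindromic subsequence is gtg (positions 4,5,6); it reads the same forward and backward, and the interval DP gives dp[1][9] = 3.

3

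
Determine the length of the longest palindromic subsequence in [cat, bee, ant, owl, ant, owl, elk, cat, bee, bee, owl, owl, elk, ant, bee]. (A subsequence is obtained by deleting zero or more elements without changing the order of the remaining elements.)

One longest palindromic subsequence is bee ant owl owl bee bee owl owl ant bee (positions 2,3,4,6,9,10,11,12,14,15); it reads the same forward and backward, and the interval DP gives dp[1][15] = 10.

10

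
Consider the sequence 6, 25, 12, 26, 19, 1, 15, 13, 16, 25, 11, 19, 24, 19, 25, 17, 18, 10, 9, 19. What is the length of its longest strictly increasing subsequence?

7

Let dp[i] be the longest increasing subsequence ending at position i. Then dp = [1, 2, 2, 3, 3, 1, 3, 3, 4, 5, 2, 5, 6, 5, 7, 5, 6, 2, 2, 7].
The maximum is 7; one witness is 6, 12, 15, 16, 19, 24, 25 at positions 1,3,7,9,12,13,15.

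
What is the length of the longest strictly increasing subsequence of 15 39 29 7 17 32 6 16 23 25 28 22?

5

Let dp[i] be the longest increasing subsequence ending at position i. Then dp = [1, 2, 2, 1, 2, 3, 1, 2, 3, 4, 5, 3].
The maximum is 5; one witness is 15, 17, 23, 25, 28 at positions 1,5,9,10,11.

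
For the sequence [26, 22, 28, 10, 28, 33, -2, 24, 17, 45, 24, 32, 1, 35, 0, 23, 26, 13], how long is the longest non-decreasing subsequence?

Scanning left to right, the best length ending at each element is: 26→1, 22→1, 28→2, 10→1, 28→3, 33→4, -2→1, 24→2, 17→2, 45→5, 24→3, 32→4, 1→2, 35→5, 0→2, 23→3, 26→4, 13→3.
So the longest non-decreasing subsequence has length 5, e.g. 26, 28, 28, 33, 45.

5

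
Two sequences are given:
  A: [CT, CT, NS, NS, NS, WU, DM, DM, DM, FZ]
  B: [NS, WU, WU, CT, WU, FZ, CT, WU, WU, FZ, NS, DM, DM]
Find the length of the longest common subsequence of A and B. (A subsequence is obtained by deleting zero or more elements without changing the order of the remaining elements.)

5

Backtracking the LCS table gives one alignment: CT (A1,B4) → CT (A2,B7) → NS (A5,B11) → DM (A8,B12) → DM (A9,B13).
So the longest common subsequence has length 5.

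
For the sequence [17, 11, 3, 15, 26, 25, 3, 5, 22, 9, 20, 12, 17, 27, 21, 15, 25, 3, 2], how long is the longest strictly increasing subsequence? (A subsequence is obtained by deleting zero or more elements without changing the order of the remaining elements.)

7

One longest increasing subsequence is 3, 5, 9, 12, 17, 21, 25 (positions 3,8,10,12,13,15,17), of length 7; no longer one exists.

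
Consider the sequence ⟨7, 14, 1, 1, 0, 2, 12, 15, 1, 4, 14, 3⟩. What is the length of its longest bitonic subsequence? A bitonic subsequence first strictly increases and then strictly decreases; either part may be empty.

6

Let inc[i] be the LIS ending at i and dec[i] the longest strictly decreasing subsequence starting at i. inc = [1, 2, 1, 1, 1, 2, 3, 4, 2, 3, 4, 3], dec = [3, 4, 2, 2, 1, 2, 3, 3, 1, 2, 2, 1].
max_i inc[i]+dec[i]−1 = 6, with one witness 1, 2, 12, 15, 14, 3.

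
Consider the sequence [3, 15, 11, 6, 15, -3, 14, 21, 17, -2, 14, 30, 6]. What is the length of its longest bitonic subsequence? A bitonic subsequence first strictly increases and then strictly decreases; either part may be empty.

Let inc[i] be the LIS ending at i and dec[i] the longest strictly decreasing subsequence starting at i. inc = [1, 2, 2, 2, 3, 1, 3, 4, 4, 2, 3, 5, 3], dec = [2, 4, 3, 2, 3, 1, 2, 4, 3, 1, 2, 2, 1].
max_i inc[i]+dec[i]−1 = 7, with one witness 3, 11, 15, 21, 17, 14, 6.

7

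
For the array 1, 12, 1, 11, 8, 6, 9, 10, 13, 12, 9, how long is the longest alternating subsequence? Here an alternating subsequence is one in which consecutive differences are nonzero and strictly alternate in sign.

Track the best alternating length ending on an up-step vs a down-step at each position: up/down = 1/1, 2/1, 1/3, 4/3, 4/5, 4/5, 6/5, 6/5, 6/1, 6/7, 6/7.
The maximum over both is 7; one such subsequence is 1, 12, 1, 11, 8, 13, 12.

7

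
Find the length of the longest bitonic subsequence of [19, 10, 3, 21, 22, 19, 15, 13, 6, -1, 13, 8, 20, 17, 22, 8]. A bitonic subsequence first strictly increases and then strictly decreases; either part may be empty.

8

Let inc[i] be the LIS ending at i and dec[i] the longest strictly decreasing subsequence starting at i. inc = [1, 1, 1, 2, 3, 2, 2, 2, 2, 1, 3, 3, 4, 4, 5, 3], dec = [5, 3, 2, 6, 6, 5, 4, 3, 2, 1, 2, 1, 3, 2, 2, 1].
max_i inc[i]+dec[i]−1 = 8, with one witness 19, 21, 22, 19, 15, 13, 6, -1.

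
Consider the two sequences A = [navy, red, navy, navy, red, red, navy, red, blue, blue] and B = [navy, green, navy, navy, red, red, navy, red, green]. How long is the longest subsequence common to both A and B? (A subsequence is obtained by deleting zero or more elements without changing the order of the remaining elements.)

A longest common subsequence is navy, navy, navy, red, red, navy, red (length 7); the LCS DP confirms no longer common subsequence exists.

7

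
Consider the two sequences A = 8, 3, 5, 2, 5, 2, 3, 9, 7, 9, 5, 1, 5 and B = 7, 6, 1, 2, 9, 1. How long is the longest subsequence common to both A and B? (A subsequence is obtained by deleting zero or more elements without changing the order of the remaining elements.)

Backtracking the LCS table gives one alignment: 2 (A6,B4) → 9 (A10,B5) → 1 (A12,B6).
So the longest common subsequence has length 3.

3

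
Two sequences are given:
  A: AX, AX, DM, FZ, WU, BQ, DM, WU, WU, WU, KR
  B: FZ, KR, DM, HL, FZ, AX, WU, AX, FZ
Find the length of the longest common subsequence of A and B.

Backtracking the LCS table gives one alignment: AX (A1,B6) → AX (A2,B8) → FZ (A4,B9).
So the longest common subsequence has length 3.

3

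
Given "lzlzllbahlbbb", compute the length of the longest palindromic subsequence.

5

Using dp[i][j] = 2 + dp[i+1][j−1] if the ends match, else max(dp[i+1][j], dp[i][j−1]):
dp[1][13] = 5. A witness is lllll at positions 1,3,5,6,10.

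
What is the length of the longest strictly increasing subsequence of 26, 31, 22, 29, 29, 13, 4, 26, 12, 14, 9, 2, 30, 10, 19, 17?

Let dp[i] be the longest increasing subsequence ending at position i. Then dp = [1, 2, 1, 2, 2, 1, 1, 2, 2, 3, 2, 1, 4, 3, 4, 4].
The maximum is 4; one witness is 4, 12, 14, 30 at positions 7,9,10,13.

4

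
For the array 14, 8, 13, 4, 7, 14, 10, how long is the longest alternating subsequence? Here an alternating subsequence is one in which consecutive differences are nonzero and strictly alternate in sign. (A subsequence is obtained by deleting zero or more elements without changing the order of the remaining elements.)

Track the best alternating length ending on an up-step vs a down-step at each position: up/down = 1/1, 1/2, 3/2, 1/4, 5/4, 5/1, 5/6.
The maximum over both is 6; one such subsequence is 14, 8, 13, 4, 14, 10.

6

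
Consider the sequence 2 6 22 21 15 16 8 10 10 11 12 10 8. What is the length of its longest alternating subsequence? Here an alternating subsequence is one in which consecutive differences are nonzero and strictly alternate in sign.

A longest alternating subsequence is 2, 22, 15, 16, 8, 11, 10 (positions 1,3,5,6,7,10,12); its 6 consecutive differences strictly alternate in sign, and length 7 is optimal.

7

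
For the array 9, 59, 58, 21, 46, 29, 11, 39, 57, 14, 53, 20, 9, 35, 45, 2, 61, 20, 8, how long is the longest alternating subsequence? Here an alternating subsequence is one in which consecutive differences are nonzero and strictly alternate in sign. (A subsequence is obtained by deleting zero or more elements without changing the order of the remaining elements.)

13

A longest alternating subsequence is 9, 59, 21, 46, 29, 39, 14, 53, 20, 35, 2, 61, 20 (positions 1,2,4,5,6,8,10,11,12,14,16,17,18); its 12 consecutive differences strictly alternate in sign, and length 13 is optimal.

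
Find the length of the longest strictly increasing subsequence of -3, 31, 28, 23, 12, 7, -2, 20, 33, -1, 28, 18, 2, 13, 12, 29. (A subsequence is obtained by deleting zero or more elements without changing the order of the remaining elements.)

One longest increasing subsequence is -3, -2, -1, 2, 13, 29 (positions 1,7,10,13,14,16), of length 6; no longer one exists.

6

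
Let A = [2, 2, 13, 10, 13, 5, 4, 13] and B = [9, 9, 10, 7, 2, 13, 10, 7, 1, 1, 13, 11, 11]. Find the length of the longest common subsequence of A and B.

4

A longest common subsequence is 2, 13, 10, 13 (length 4); the LCS DP confirms no longer common subsequence exists.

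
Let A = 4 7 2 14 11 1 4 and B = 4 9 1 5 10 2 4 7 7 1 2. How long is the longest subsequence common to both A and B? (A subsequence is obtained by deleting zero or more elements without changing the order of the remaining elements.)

3

A longest common subsequence is 4, 7, 2 (length 3); the LCS DP confirms no longer common subsequence exists.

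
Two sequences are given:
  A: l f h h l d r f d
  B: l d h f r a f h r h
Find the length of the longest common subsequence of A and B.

A longest common subsequence is lfhh (length 4); the LCS DP confirms no longer common subsequence exists.

4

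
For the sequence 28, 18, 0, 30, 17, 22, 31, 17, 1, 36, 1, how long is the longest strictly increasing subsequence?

5

Scanning left to right, the best length ending at each element is: 28→1, 18→1, 0→1, 30→2, 17→2, 22→3, 31→4, 17→2, 1→2, 36→5, 1→2.
So the longest increasing subsequence has length 5, e.g. 0, 17, 22, 31, 36.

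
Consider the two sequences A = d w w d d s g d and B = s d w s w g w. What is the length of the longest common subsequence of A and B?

A longest common subsequence is dwwg (length 4); the LCS DP confirms no longer common subsequence exists.

4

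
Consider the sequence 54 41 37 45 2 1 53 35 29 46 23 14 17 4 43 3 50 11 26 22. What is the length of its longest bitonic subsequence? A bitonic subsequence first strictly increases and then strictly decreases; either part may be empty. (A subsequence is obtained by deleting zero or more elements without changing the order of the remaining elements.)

9

One longest bitonic subsequence is 54, 41, 37, 35, 29, 23, 17, 4, 3 (positions 1,2,3,8,9,11,13,14,16): it rises to 54 then falls. Length 9 is optimal.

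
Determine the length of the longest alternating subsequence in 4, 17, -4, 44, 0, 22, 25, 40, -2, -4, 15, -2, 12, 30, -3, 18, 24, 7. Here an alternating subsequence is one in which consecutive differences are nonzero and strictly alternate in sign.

13

A longest alternating subsequence is 4, 17, -4, 44, 0, 22, -2, 15, -2, 12, -3, 18, 7 (positions 1,2,3,4,5,6,9,11,12,13,15,16,18); its 12 consecutive differences strictly alternate in sign, and length 13 is optimal.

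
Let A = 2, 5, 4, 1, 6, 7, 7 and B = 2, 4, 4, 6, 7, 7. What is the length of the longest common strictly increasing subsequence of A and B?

A longest common strictly increasing subsequence is 2, 4, 6, 7 (length 4); it appears in order in both A and B, and no longer such subsequence exists.

4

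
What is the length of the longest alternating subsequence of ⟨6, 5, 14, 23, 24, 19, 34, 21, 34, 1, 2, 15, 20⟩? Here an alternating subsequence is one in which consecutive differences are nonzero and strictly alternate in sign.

9

Track the best alternating length ending on an up-step vs a down-step at each position: up/down = 1/1, 1/2, 3/1, 3/1, 3/1, 3/4, 5/1, 5/6, 7/1, 1/8, 9/8, 9/8, 9/8.
The maximum over both is 9; one such subsequence is 6, 5, 23, 19, 34, 21, 34, 1, 2.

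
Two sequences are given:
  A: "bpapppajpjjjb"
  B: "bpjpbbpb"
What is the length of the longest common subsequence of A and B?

5

Backtracking the LCS table gives one alignment: b (A1,B1) → p (A2,B2) → p (A4,B4) → p (A9,B7) → b (A13,B8).
So the longest common subsequence has length 5.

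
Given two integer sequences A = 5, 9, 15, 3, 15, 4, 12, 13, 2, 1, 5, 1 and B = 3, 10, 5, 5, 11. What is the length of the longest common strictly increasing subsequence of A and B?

2

For each value that appears in both, track the longest common increasing run ending there.
The best achievable length is 2; one witness is 3, 5 (A-positions 4,11, B-positions 1,3).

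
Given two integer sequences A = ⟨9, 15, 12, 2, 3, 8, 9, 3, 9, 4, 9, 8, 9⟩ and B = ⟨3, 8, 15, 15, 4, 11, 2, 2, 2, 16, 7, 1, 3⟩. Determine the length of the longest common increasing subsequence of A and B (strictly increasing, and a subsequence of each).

2

For each value that appears in both, track the longest common increasing run ending there.
The best achievable length is 2; one witness is 3, 8 (A-positions 5,6, B-positions 1,2).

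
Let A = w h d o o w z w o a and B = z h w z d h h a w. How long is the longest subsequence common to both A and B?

4

A longest common subsequence is hwzw (length 4); the LCS DP confirms no longer common subsequence exists.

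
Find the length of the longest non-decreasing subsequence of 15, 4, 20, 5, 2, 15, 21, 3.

One longest non-decreasing subsequence is 4, 5, 15, 21 (positions 2,4,6,7), of length 4; no longer one exists.

4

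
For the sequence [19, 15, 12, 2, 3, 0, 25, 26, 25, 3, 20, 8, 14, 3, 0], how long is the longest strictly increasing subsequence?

4

Scanning left to right, the best length ending at each element is: 19→1, 15→1, 12→1, 2→1, 3→2, 0→1, 25→3, 26→4, 25→3, 3→2, 20→3, 8→3, 14→4, 3→2, 0→1.
So the longest increasing subsequence has length 4, e.g. 2, 3, 25, 26.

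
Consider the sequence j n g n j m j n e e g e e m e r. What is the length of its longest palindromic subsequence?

7

One longest palindromic subsequence is meegeem (positions 6,9,10,11,12,13,14); it reads the same forward and backward, and the interval DP gives dp[1][16] = 7.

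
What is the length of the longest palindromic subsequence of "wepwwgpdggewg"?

One longest palindromic subsequence is wepwwpew (positions 1,2,3,4,5,7,11,12); it reads the same forward and backward, and the interval DP gives dp[1][13] = 8.

8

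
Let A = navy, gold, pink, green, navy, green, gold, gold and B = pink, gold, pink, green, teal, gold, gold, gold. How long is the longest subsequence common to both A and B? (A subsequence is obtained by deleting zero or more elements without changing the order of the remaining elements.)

5

Backtracking the LCS table gives one alignment: gold (A2,B2) → pink (A3,B3) → green (A4,B4) → gold (A7,B7) → gold (A8,B8).
So the longest common subsequence has length 5.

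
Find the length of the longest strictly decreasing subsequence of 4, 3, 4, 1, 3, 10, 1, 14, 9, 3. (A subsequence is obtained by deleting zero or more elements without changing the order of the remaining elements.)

Let dp[i] be the longest decreasing subsequence ending at position i. Then dp = [1, 2, 1, 3, 2, 1, 3, 1, 2, 3].
The maximum is 3; one witness is 4, 3, 1 at positions 1,2,4.

3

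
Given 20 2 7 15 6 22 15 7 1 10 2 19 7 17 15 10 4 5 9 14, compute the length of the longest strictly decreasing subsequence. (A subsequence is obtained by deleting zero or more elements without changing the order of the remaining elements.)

6

Let dp[i] be the longest decreasing subsequence ending at position i. Then dp = [1, 2, 2, 2, 3, 1, 2, 3, 4, 3, 4, 2, 4, 3, 4, 5, 6, 6, 6, 5].
The maximum is 6; one witness is 20, 19, 17, 15, 10, 4 at positions 1,12,14,15,16,17.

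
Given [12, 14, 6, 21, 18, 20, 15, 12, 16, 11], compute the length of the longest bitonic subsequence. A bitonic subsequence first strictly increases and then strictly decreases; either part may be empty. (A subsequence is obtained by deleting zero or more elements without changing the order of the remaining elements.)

Let inc[i] be the LIS ending at i and dec[i] the longest strictly decreasing subsequence starting at i. inc = [1, 2, 1, 3, 3, 4, 3, 2, 4, 2], dec = [2, 3, 1, 5, 4, 4, 3, 2, 2, 1].
max_i inc[i]+dec[i]−1 = 7, with one witness 12, 14, 21, 20, 15, 12, 11.

7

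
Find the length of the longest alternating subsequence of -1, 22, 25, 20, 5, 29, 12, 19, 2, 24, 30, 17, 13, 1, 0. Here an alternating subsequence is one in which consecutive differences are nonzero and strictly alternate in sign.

Track the best alternating length ending on an up-step vs a down-step at each position: up/down = 1/1, 2/1, 2/1, 2/3, 2/3, 4/1, 4/5, 6/5, 2/7, 8/5, 8/1, 8/9, 8/9, 2/9, 2/9.
The maximum over both is 9; one such subsequence is -1, 22, 20, 29, 12, 19, 2, 24, 17.

9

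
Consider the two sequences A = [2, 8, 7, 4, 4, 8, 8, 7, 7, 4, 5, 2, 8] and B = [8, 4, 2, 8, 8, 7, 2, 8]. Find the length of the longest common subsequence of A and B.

Backtracking the LCS table gives one alignment: 8 (A2,B1) → 4 (A4,B2) → 8 (A6,B4) → 8 (A7,B5) → 7 (A9,B6) → 2 (A12,B7) → 8 (A13,B8).
So the longest common subsequence has length 7.

7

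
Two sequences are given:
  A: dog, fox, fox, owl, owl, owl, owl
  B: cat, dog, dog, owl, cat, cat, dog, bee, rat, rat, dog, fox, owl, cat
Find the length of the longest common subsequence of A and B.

Backtracking the LCS table gives one alignment: dog (A1,B11) → fox (A3,B12) → owl (A4,B13).
So the longest common subsequence has length 3.

3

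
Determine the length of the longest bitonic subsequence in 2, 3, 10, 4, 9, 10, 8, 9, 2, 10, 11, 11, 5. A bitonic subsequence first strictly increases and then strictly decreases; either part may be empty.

8

One longest bitonic subsequence is 2, 3, 4, 8, 9, 10, 11, 5 (positions 1,2,4,7,8,10,11,13): it rises to 11 then falls. Length 8 is optimal.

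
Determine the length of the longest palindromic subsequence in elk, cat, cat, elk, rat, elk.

4

One longest palindromic subsequence is elk cat cat elk (positions 1,2,3,6); it reads the same forward and backward, and the interval DP gives dp[1][6] = 4.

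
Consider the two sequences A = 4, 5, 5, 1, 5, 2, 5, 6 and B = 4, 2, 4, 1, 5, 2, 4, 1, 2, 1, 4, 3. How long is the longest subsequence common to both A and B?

4

Backtracking the LCS table gives one alignment: 4 (A1,B3) → 5 (A2,B5) → 1 (A4,B8) → 2 (A6,B9).
So the longest common subsequence has length 4.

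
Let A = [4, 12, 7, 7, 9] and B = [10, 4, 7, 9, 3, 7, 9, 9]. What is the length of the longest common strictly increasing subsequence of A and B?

A longest common strictly increasing subsequence is 4, 7, 9 (length 3); it appears in order in both A and B, and no longer such subsequence exists.

3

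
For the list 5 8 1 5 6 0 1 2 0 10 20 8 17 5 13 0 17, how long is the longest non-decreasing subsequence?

Let dp[i] be the longest non-decreasing subsequence ending at position i. Then dp = [1, 2, 1, 2, 3, 1, 2, 3, 2, 4, 5, 4, 5, 4, 5, 3, 6].
The maximum is 6; one witness is 5, 5, 6, 10, 17, 17 at positions 1,4,5,10,13,17.

6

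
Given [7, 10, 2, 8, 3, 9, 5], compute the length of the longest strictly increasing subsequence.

3

Let dp[i] be the longest increasing subsequence ending at position i. Then dp = [1, 2, 1, 2, 2, 3, 3].
The maximum is 3; one witness is 7, 8, 9 at positions 1,4,6.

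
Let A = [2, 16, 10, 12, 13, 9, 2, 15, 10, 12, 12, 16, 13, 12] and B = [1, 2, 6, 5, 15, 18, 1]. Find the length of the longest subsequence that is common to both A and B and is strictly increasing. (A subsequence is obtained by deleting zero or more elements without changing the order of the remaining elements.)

2

For each value that appears in both, track the longest common increasing run ending there.
The best achievable length is 2; one witness is 2, 15 (A-positions 1,8, B-positions 2,5).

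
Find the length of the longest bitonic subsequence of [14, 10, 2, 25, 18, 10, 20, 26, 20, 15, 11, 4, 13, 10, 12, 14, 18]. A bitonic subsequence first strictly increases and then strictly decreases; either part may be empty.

Let inc[i] be the LIS ending at i and dec[i] the longest strictly decreasing subsequence starting at i. inc = [1, 1, 1, 2, 2, 2, 3, 4, 3, 3, 3, 2, 4, 3, 4, 5, 6], dec = [3, 2, 1, 5, 4, 2, 4, 5, 4, 3, 2, 1, 2, 1, 1, 1, 1].
max_i inc[i]+dec[i]−1 = 8, with one witness 14, 18, 20, 26, 20, 15, 13, 12.

8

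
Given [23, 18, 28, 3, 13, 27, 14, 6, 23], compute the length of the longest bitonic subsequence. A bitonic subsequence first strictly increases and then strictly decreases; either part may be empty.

Let inc[i] be the LIS ending at i and dec[i] the longest strictly decreasing subsequence starting at i. inc = [1, 1, 2, 1, 2, 3, 3, 2, 4], dec = [4, 3, 4, 1, 2, 3, 2, 1, 1].
max_i inc[i]+dec[i]−1 = 5, with one witness 23, 28, 27, 14, 6.

5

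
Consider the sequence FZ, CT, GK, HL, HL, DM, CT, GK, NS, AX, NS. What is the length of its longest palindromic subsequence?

One longest palindromic subsequence is GK HL HL GK (positions 3,4,5,8); it reads the same forward and backward, and the interval DP gives dp[1][11] = 4.

4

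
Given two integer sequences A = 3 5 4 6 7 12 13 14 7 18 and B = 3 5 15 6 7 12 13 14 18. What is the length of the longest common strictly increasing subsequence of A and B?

8

For each value that appears in both, track the longest common increasing run ending there.
The best achievable length is 8; one witness is 3, 5, 6, 7, 12, 13, 14, 18 (A-positions 1,2,4,5,6,7,8,10, B-positions 1,2,4,5,6,7,8,9).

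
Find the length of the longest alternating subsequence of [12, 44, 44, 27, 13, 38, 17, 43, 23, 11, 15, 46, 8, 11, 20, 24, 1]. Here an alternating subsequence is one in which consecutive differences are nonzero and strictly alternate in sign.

Track the best alternating length ending on an up-step vs a down-step at each position: up/down = 1/1, 2/1, 2/1, 2/3, 2/3, 4/3, 4/5, 6/3, 6/7, 1/7, 8/7, 8/1, 1/9, 10/9, 10/9, 10/9, 1/11.
The maximum over both is 11; one such subsequence is 12, 44, 27, 38, 17, 43, 11, 15, 8, 11, 1.

11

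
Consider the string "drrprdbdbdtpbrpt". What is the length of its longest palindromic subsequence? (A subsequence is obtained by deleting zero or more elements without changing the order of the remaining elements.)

9

One longest palindromic subsequence is prbdbdbrp (positions 4,5,7,8,9,10,13,14,15); it reads the same forward and backward, and the interval DP gives dp[1][16] = 9.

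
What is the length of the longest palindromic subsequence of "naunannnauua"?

9

One longest palindromic subsequence is auannnaua (positions 2,3,5,6,7,8,9,11,12); it reads the same forward and backward, and the interval DP gives dp[1][12] = 9.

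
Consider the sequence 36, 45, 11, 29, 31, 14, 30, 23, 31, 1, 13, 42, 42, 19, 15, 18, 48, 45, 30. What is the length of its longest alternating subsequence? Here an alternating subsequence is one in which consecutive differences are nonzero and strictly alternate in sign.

Track the best alternating length ending on an up-step vs a down-step at each position: up/down = 1/1, 2/1, 1/3, 4/3, 4/3, 4/5, 6/5, 6/7, 8/3, 1/9, 10/9, 10/3, 10/3, 10/11, 10/11, 12/11, 12/1, 12/13, 12/13.
The maximum over both is 13; one such subsequence is 36, 45, 11, 29, 14, 30, 23, 31, 1, 42, 19, 48, 45.

13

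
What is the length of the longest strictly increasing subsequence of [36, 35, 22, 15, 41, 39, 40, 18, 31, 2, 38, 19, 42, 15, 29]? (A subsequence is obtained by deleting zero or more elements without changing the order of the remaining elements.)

Scanning left to right, the best length ending at each element is: 36→1, 35→1, 22→1, 15→1, 41→2, 39→2, 40→3, 18→2, 31→3, 2→1, 38→4, 19→3, 42→5, 15→2, 29→4.
So the longest increasing subsequence has length 5, e.g. 15, 18, 31, 38, 42.

5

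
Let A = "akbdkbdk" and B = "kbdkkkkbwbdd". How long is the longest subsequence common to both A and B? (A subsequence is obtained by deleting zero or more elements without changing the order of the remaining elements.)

6

Backtracking the LCS table gives one alignment: k (A2,B1) → b (A3,B2) → d (A4,B3) → k (A5,B7) → b (A6,B10) → d (A7,B12).
So the longest common subsequence has length 6.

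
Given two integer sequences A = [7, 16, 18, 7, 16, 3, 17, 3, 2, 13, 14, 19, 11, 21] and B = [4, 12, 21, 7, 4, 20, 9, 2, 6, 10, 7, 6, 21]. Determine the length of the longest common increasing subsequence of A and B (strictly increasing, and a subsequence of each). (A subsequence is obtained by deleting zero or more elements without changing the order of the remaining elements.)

2

A longest common strictly increasing subsequence is 7, 21 (length 2); it appears in order in both A and B, and no longer such subsequence exists.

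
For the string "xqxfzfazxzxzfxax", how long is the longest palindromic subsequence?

One longest palindromic subsequence is xxfzxzxzfxx (positions 1,3,4,5,9,10,11,12,13,14,16); it reads the same forward and backward, and the interval DP gives dp[1][16] = 11.

11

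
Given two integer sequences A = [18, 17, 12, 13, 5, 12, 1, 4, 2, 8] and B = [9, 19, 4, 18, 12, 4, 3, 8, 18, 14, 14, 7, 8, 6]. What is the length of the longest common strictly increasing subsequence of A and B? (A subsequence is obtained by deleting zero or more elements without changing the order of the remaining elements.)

For each value that appears in both, track the longest common increasing run ending there.
The best achievable length is 2; one witness is 4, 8 (A-positions 8,10, B-positions 3,8).

2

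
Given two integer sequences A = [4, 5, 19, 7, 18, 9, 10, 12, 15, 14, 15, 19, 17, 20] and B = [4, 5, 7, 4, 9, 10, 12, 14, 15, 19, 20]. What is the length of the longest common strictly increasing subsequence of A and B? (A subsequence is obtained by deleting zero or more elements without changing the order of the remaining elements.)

10

For each value that appears in both, track the longest common increasing run ending there.
The best achievable length is 10; one witness is 4, 5, 7, 9, 10, 12, 14, 15, 19, 20 (A-positions 1,2,4,6,7,8,10,11,12,14, B-positions 1,2,3,5,6,7,8,9,10,11).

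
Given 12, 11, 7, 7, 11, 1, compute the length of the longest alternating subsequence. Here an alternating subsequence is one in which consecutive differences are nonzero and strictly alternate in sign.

Track the best alternating length ending on an up-step vs a down-step at each position: up/down = 1/1, 1/2, 1/2, 1/2, 3/2, 1/4.
The maximum over both is 4; one such subsequence is 12, 7, 11, 1.

4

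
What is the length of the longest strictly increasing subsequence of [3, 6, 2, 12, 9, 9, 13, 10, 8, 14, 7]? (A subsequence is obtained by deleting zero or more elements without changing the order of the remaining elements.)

5

Let dp[i] be the longest increasing subsequence ending at position i. Then dp = [1, 2, 1, 3, 3, 3, 4, 4, 3, 5, 3].
The maximum is 5; one witness is 3, 6, 12, 13, 14 at positions 1,2,4,7,10.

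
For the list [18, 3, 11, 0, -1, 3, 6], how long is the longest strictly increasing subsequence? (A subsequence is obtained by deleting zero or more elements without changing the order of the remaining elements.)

3

Let dp[i] be the longest increasing subsequence ending at position i. Then dp = [1, 1, 2, 1, 1, 2, 3].
The maximum is 3; one witness is 0, 3, 6 at positions 4,6,7.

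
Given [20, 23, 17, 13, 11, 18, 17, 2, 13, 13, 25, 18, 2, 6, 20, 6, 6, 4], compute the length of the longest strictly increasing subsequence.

Scanning left to right, the best length ending at each element is: 20→1, 23→2, 17→1, 13→1, 11→1, 18→2, 17→2, 2→1, 13→2, 13→2, 25→3, 18→3, 2→1, 6→2, 20→4, 6→2, 6→2, 4→2.
So the longest increasing subsequence has length 4, e.g. 13, 17, 18, 20.

4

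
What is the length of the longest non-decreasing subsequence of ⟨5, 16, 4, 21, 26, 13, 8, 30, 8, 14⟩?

5

Let dp[i] be the longest non-decreasing subsequence ending at position i. Then dp = [1, 2, 1, 3, 4, 2, 2, 5, 3, 4].
The maximum is 5; one witness is 5, 16, 21, 26, 30 at positions 1,2,4,5,8.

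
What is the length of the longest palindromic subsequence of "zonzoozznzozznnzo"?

One longest palindromic subsequence is onzzznzzzno (positions 2,3,4,7,8,9,10,12,13,15,17); it reads the same forward and backward, and the interval DP gives dp[1][17] = 11.

11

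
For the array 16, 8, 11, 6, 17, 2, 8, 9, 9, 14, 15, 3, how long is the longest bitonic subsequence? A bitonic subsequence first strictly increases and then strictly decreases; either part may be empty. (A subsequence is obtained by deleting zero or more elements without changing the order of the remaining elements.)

Let inc[i] be the LIS ending at i and dec[i] the longest strictly decreasing subsequence starting at i. inc = [1, 1, 2, 1, 3, 1, 2, 3, 3, 4, 5, 2], dec = [4, 3, 3, 2, 3, 1, 2, 2, 2, 2, 2, 1].
max_i inc[i]+dec[i]−1 = 6, with one witness 6, 8, 9, 14, 15, 3.

6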